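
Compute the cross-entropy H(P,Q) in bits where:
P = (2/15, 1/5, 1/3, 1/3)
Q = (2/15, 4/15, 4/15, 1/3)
1.9329 bits

Cross-entropy: H(P,Q) = -Σ p(x) log q(x)

Alternatively: H(P,Q) = H(P) + D_KL(P||Q)
H(P) = 1.9086 bits
D_KL(P||Q) = 0.0243 bits

H(P,Q) = 1.9086 + 0.0243 = 1.9329 bits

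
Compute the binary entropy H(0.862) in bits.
0.5790 bits

The binary entropy function is:
H(p) = -p log(p) - (1-p) log(1-p)

H(0.862) = -0.862 × log_2(0.862) - 0.138 × log_2(0.138)
H(0.862) = 0.5790 bits

Note: Binary entropy is maximized at p=0.5 (H=1 bit) and minimized at p=0 or p=1 (H=0).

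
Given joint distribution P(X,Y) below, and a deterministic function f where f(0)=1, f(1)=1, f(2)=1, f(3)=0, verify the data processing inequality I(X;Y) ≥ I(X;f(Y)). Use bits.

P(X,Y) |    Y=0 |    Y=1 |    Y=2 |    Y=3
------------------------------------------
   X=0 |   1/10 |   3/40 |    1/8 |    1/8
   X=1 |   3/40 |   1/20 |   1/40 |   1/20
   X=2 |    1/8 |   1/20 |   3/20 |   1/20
I(X;Y) = 0.0604, I(X;f(Y)) = 0.0231, inequality holds: 0.0604 ≥ 0.0231

Data Processing Inequality: For any Markov chain X → Y → Z, we have I(X;Y) ≥ I(X;Z).

Here Z = f(Y) is a deterministic function of Y, forming X → Y → Z.

Original I(X;Y) = 0.0604 bits

After applying f:
P(X,Z) where Z=f(Y):
- P(X,Z=0) = P(X,Y=3)
- P(X,Z=1) = P(X,Y=0) + P(X,Y=1) + P(X,Y=2)

I(X;Z) = I(X;f(Y)) = 0.0231 bits

Verification: 0.0604 ≥ 0.0231 ✓

Information cannot be created by processing; the function f can only lose information about X.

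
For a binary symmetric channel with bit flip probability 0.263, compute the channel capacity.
0.1688 bits

For a binary symmetric channel (BSC) with error probability p:
Capacity C = 1 - H(p) bits per symbol

where H(p) = -p log₂(p) - (1-p) log₂(1-p) is the binary entropy function.

H(0.263) = 0.8312 bits
C = 1 - 0.8312 = 0.1688 bits per symbol

This means we can reliably transmit up to 0.1688 bits of information per channel use.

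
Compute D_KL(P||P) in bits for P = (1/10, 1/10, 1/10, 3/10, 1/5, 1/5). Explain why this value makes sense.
0.0000 bits

KL divergence satisfies the Gibbs inequality: D_KL(P||Q) ≥ 0 for all distributions P, Q.

D_KL(P||Q) = Σ p(x) log(p(x)/q(x))
Each term is p(x) × log_2(p(x)/p(x)) = p(x) × log_2(1) = 0, so the sum is 0.
D_KL(P||Q) = 0.0000 bits

When P = Q, the KL divergence is exactly 0, as there is no 'divergence' between identical distributions.

This non-negativity is a fundamental property: relative entropy cannot be negative because it measures how different Q is from P.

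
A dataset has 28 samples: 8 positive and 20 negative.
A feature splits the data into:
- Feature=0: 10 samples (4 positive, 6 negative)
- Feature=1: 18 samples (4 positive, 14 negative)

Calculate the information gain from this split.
0.0251 bits

Information Gain = H(Y) - H(Y|Feature)

Before split:
P(positive) = 8/28 = 0.2857
H(Y) = 0.8631 bits

After split:
Feature=0: H = 0.9710 bits (weight = 10/28)
Feature=1: H = 0.7642 bits (weight = 18/28)
H(Y|Feature) = (10/28)×0.9710 + (18/28)×0.7642 = 0.8380 bits

Information Gain = 0.8631 - 0.8380 = 0.0251 bits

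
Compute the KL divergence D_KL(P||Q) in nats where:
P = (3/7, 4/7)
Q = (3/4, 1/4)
0.2326 nats

KL divergence: D_KL(P||Q) = Σ p(x) log(p(x)/q(x))

Computing term by term:
  x=0: 3/7 × log_e[(3/7)/(3/4)] = 3/7 × -0.5596 = -0.2398
  x=1: 4/7 × log_e[(4/7)/(1/4)] = 4/7 × 0.8267 = 0.4724

D_KL(P||Q) = 0.2326 nats

Note: KL divergence is always non-negative and equals 0 iff P = Q.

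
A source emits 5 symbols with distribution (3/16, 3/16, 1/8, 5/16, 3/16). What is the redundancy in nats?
0.0444 nats

Redundancy measures how far a source is from maximum entropy:
R = H_max - H(X)

Maximum entropy for 5 symbols: H_max = log_e(5) = 1.6094 nats
Actual entropy: H(X) = 1.5650 nats
Redundancy: R = 1.6094 - 1.5650 = 0.0444 nats

This redundancy represents potential for compression: the source could be compressed by 0.0444 nats per symbol.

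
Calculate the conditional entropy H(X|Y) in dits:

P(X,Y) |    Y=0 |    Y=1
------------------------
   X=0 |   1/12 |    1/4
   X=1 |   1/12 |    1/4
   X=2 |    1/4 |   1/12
0.4264 dits

Using the chain rule: H(X|Y) = H(X,Y) - H(Y)

First, compute H(X,Y) = 0.7213 dits

Marginal P(Y) = (5/12, 7/12)
H(Y) = 0.2950 dits

H(X|Y) = H(X,Y) - H(Y) = 0.7213 - 0.2950 = 0.4264 dits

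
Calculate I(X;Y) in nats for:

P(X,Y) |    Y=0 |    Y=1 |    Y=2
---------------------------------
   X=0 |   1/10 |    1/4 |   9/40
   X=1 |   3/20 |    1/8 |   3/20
0.0225 nats

Mutual information: I(X;Y) = H(X) + H(Y) - H(X,Y)

Marginals:
P(X) = (23/40, 17/40), H(X) = 0.6819 nats
P(Y) = (1/4, 3/8, 3/8), H(Y) = 1.0822 nats

Joint entropy: H(X,Y) = 1.7415 nats

I(X;Y) = 0.6819 + 1.0822 - 1.7415 = 0.0225 nats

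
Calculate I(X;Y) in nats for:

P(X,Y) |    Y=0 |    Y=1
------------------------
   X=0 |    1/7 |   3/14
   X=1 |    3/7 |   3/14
0.0334 nats

Mutual information: I(X;Y) = H(X) + H(Y) - H(X,Y)

Marginals:
P(X) = (5/14, 9/14), H(X) = 0.6518 nats
P(Y) = (4/7, 3/7), H(Y) = 0.6829 nats

Joint entropy: H(X,Y) = 1.3013 nats

I(X;Y) = 0.6518 + 0.6829 - 1.3013 = 0.0334 nats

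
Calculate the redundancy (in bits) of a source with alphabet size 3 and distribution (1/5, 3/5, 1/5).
0.2140 bits

Redundancy measures how far a source is from maximum entropy:
R = H_max - H(X)

Maximum entropy for 3 symbols: H_max = log_2(3) = 1.5850 bits
Actual entropy: H(X) = 1.3710 bits
Redundancy: R = 1.5850 - 1.3710 = 0.2140 bits

This redundancy represents potential for compression: the source could be compressed by 0.2140 bits per symbol.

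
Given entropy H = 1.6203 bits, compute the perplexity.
3.0744

Perplexity is 2^H (or exp(H) for natural log).

H = 1.6203 bits
Perplexity = 2^1.6203 = 3.0744

Interpretation: The model's uncertainty is equivalent to choosing uniformly among 3.1 options.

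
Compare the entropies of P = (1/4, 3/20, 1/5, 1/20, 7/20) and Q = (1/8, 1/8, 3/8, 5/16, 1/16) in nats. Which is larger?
P

Computing entropies in nats:
H(P) = 1.4703
H(Q) = 1.4244

Distribution P has higher entropy.

Intuition: The distribution closer to uniform (more spread out) has higher entropy.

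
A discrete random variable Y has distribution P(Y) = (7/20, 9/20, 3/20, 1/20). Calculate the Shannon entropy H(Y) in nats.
1.1611 nats

Shannon entropy is H(X) = -Σ p(x) log p(x).

For P = (7/20, 9/20, 3/20, 1/20):
H = -7/20 × log_e(7/20) -9/20 × log_e(9/20) -3/20 × log_e(3/20) -1/20 × log_e(1/20)
H = 1.1611 nats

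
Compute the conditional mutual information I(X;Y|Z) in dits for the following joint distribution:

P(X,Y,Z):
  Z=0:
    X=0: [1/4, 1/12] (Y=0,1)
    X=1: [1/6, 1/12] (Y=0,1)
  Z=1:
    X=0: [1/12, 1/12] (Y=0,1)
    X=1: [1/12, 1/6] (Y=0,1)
0.0036 dits

Conditional mutual information: I(X;Y|Z) = H(X|Z) + H(Y|Z) - H(X,Y|Z)

H(Z) = 0.2950
H(X,Z) = 0.5898 → H(X|Z) = 0.2948
H(Y,Z) = 0.5683 → H(Y|Z) = 0.2734
H(X,Y,Z) = 0.8596 → H(X,Y|Z) = 0.5646

I(X;Y|Z) = 0.2948 + 0.2734 - 0.5646 = 0.0036 dits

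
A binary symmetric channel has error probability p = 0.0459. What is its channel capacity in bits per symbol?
0.7313 bits

For a binary symmetric channel (BSC) with error probability p:
Capacity C = 1 - H(p) bits per symbol

where H(p) = -p log₂(p) - (1-p) log₂(1-p) is the binary entropy function.

H(0.0459) = 0.2687 bits
C = 1 - 0.2687 = 0.7313 bits per symbol

This means we can reliably transmit up to 0.7313 bits of information per channel use.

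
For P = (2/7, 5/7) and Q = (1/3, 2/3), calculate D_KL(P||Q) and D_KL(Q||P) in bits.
D_KL(P||Q) = 0.0076, D_KL(Q||P) = 0.0078

KL divergence is not symmetric: D_KL(P||Q) ≠ D_KL(Q||P) in general.

D_KL(P||Q) = 0.0076 bits
D_KL(Q||P) = 0.0078 bits

No, they are not equal!

This asymmetry is why KL divergence is not a true distance metric.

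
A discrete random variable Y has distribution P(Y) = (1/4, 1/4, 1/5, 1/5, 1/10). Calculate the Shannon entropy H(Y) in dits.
0.6806 dits

Shannon entropy is H(X) = -Σ p(x) log p(x).

For P = (1/4, 1/4, 1/5, 1/5, 1/10):
H = -1/4 × log_10(1/4) -1/4 × log_10(1/4) -1/5 × log_10(1/5) -1/5 × log_10(1/5) -1/10 × log_10(1/10)
H = 0.6806 dits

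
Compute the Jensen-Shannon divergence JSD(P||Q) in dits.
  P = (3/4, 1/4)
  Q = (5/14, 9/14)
0.0349 dits

Jensen-Shannon divergence is:
JSD(P||Q) = 0.5 × D_KL(P||M) + 0.5 × D_KL(Q||M)
where M = 0.5 × (P + Q) is the mixture distribution.

M = 0.5 × (3/4, 1/4) + 0.5 × (5/14, 9/14) = (0.553571, 0.446429)

D_KL(P||M) = 0.0360 dits
D_KL(Q||M) = 0.0338 dits

JSD(P||Q) = 0.5 × 0.0360 + 0.5 × 0.0338 = 0.0349 dits

Unlike KL divergence, JSD is symmetric and bounded: 0 ≤ JSD ≤ log(2).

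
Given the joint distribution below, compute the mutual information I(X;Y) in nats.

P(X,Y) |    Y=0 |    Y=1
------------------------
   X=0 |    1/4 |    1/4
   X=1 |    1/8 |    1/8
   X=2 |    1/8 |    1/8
0.0000 nats

Mutual information: I(X;Y) = H(X) + H(Y) - H(X,Y)

Marginals:
P(X) = (1/2, 1/4, 1/4), H(X) = 1.0397 nats
P(Y) = (1/2, 1/2), H(Y) = 0.6931 nats

Joint entropy: H(X,Y) = 1.7329 nats

I(X;Y) = 1.0397 + 0.6931 - 1.7329 = 0.0000 nats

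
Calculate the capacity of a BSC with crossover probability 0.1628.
0.3590 bits

For a binary symmetric channel (BSC) with error probability p:
Capacity C = 1 - H(p) bits per symbol

where H(p) = -p log₂(p) - (1-p) log₂(1-p) is the binary entropy function.

H(0.1628) = 0.6410 bits
C = 1 - 0.6410 = 0.3590 bits per symbol

This means we can reliably transmit up to 0.3590 bits of information per channel use.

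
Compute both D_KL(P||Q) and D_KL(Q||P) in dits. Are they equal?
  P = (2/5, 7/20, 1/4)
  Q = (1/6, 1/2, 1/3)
D_KL(P||Q) = 0.0666, D_KL(Q||P) = 0.0557

KL divergence is not symmetric: D_KL(P||Q) ≠ D_KL(Q||P) in general.

D_KL(P||Q) = 0.0666 dits
D_KL(Q||P) = 0.0557 dits

No, they are not equal!

This asymmetry is why KL divergence is not a true distance metric.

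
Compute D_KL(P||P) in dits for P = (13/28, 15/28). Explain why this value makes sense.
0.0000 dits

KL divergence satisfies the Gibbs inequality: D_KL(P||Q) ≥ 0 for all distributions P, Q.

D_KL(P||Q) = Σ p(x) log(p(x)/q(x))
Each term is p(x) × log_10(p(x)/p(x)) = p(x) × log_10(1) = 0, so the sum is 0.
D_KL(P||Q) = 0.0000 dits

When P = Q, the KL divergence is exactly 0, as there is no 'divergence' between identical distributions.

This non-negativity is a fundamental property: relative entropy cannot be negative because it measures how different Q is from P.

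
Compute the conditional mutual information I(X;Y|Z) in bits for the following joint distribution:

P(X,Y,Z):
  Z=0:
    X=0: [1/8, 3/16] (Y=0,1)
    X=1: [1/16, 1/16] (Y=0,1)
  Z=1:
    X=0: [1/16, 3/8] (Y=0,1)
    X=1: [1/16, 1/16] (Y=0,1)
0.0486 bits

Conditional mutual information: I(X;Y|Z) = H(X|Z) + H(Y|Z) - H(X,Y|Z)

H(Z) = 0.9887
H(X,Z) = 1.7962 → H(X|Z) = 0.8075
H(Y,Z) = 1.8496 → H(Y|Z) = 0.8609
H(X,Y,Z) = 2.6085 → H(X,Y|Z) = 1.6198

I(X;Y|Z) = 0.8075 + 0.8609 - 1.6198 = 0.0486 bits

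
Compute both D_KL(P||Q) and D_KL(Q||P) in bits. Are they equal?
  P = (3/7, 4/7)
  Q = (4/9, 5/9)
D_KL(P||Q) = 0.0007, D_KL(Q||P) = 0.0007

KL divergence is not symmetric: D_KL(P||Q) ≠ D_KL(Q||P) in general.

D_KL(P||Q) = 0.0007 bits
D_KL(Q||P) = 0.0007 bits

In this case they happen to be equal (to 4 decimal places).

This asymmetry is why KL divergence is not a true distance metric.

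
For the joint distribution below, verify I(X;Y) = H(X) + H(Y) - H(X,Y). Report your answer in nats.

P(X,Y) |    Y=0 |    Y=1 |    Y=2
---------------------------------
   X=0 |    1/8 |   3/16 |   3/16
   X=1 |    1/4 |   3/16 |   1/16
I(X;Y) = 0.0539 nats

Mutual information has multiple equivalent forms:
- I(X;Y) = H(X) - H(X|Y)
- I(X;Y) = H(Y) - H(Y|X)
- I(X;Y) = H(X) + H(Y) - H(X,Y)

Computing all quantities:
H(X) = 0.6931, H(Y) = 1.0822, H(X,Y) = 1.7214
H(X|Y) = 0.6392, H(Y|X) = 1.0283

Verification:
H(X) - H(X|Y) = 0.6931 - 0.6392 = 0.0539
H(Y) - H(Y|X) = 1.0822 - 1.0283 = 0.0539
H(X) + H(Y) - H(X,Y) = 0.6931 + 1.0822 - 1.7214 = 0.0539

All forms give I(X;Y) = 0.0539 nats. ✓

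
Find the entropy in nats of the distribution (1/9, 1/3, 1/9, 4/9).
1.2149 nats

Shannon entropy is H(X) = -Σ p(x) log p(x).

For P = (1/9, 1/3, 1/9, 4/9):
H = -1/9 × log_e(1/9) -1/3 × log_e(1/3) -1/9 × log_e(1/9) -4/9 × log_e(4/9)
H = 1.2149 nats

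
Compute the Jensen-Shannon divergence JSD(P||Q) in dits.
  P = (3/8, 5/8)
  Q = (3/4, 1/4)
0.0319 dits

Jensen-Shannon divergence is:
JSD(P||Q) = 0.5 × D_KL(P||M) + 0.5 × D_KL(Q||M)
where M = 0.5 × (P + Q) is the mixture distribution.

M = 0.5 × (3/8, 5/8) + 0.5 × (3/4, 1/4) = (9/16, 7/16)

D_KL(P||M) = 0.0308 dits
D_KL(Q||M) = 0.0329 dits

JSD(P||Q) = 0.5 × 0.0308 + 0.5 × 0.0329 = 0.0319 dits

Unlike KL divergence, JSD is symmetric and bounded: 0 ≤ JSD ≤ log(2).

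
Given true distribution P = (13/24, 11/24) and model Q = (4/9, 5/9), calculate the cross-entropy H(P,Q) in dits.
0.3078 dits

Cross-entropy: H(P,Q) = -Σ p(x) log q(x)

Alternatively: H(P,Q) = H(P) + D_KL(P||Q)
H(P) = 0.2995 dits
D_KL(P||Q) = 0.0082 dits

H(P,Q) = 0.2995 + 0.0082 = 0.3078 dits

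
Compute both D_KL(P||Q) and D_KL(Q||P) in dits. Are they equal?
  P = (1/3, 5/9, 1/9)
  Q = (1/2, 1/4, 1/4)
D_KL(P||Q) = 0.0948, D_KL(Q||P) = 0.0894

KL divergence is not symmetric: D_KL(P||Q) ≠ D_KL(Q||P) in general.

D_KL(P||Q) = 0.0948 dits
D_KL(Q||P) = 0.0894 dits

No, they are not equal!

This asymmetry is why KL divergence is not a true distance metric.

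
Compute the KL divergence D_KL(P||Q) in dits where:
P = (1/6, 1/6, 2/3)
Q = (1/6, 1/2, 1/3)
0.1212 dits

KL divergence: D_KL(P||Q) = Σ p(x) log(p(x)/q(x))

Computing term by term:
  x=0: 1/6 × log_10[(1/6)/(1/6)] = 1/6 × 0.0000 = 0.0000
  x=1: 1/6 × log_10[(1/6)/(1/2)] = 1/6 × -0.4771 = -0.0795
  x=2: 2/3 × log_10[(2/3)/(1/3)] = 2/3 × 0.3010 = 0.2007

D_KL(P||Q) = 0.1212 dits

Note: KL divergence is always non-negative and equals 0 iff P = Q.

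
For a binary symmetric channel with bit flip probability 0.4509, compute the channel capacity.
0.0070 bits

For a binary symmetric channel (BSC) with error probability p:
Capacity C = 1 - H(p) bits per symbol

where H(p) = -p log₂(p) - (1-p) log₂(1-p) is the binary entropy function.

H(0.4509) = 0.9930 bits
C = 1 - 0.9930 = 0.0070 bits per symbol

This means we can reliably transmit up to 0.0070 bits of information per channel use.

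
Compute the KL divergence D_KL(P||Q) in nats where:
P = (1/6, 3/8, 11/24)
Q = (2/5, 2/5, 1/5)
0.2100 nats

KL divergence: D_KL(P||Q) = Σ p(x) log(p(x)/q(x))

Computing term by term:
  x=0: 1/6 × log_e[(1/6)/(2/5)] = 1/6 × -0.8755 = -0.1459
  x=1: 3/8 × log_e[(3/8)/(2/5)] = 3/8 × -0.0645 = -0.0242
  x=2: 11/24 × log_e[(11/24)/(1/5)] = 11/24 × 0.8293 = 0.3801

D_KL(P||Q) = 0.2100 nats

Note: KL divergence is always non-negative and equals 0 iff P = Q.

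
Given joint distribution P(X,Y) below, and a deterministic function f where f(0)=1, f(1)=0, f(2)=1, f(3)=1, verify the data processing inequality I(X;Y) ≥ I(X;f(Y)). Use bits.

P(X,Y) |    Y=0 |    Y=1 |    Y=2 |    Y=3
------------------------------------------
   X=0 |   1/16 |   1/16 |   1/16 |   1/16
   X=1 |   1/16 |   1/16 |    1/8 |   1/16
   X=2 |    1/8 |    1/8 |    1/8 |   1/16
I(X;Y) = 0.0234, I(X;f(Y)) = 0.0052, inequality holds: 0.0234 ≥ 0.0052

Data Processing Inequality: For any Markov chain X → Y → Z, we have I(X;Y) ≥ I(X;Z).

Here Z = f(Y) is a deterministic function of Y, forming X → Y → Z.

Original I(X;Y) = 0.0234 bits

After applying f:
P(X,Z) where Z=f(Y):
- P(X,Z=0) = P(X,Y=1)
- P(X,Z=1) = P(X,Y=0) + P(X,Y=2) + P(X,Y=3)

I(X;Z) = I(X;f(Y)) = 0.0052 bits

Verification: 0.0234 ≥ 0.0052 ✓

Information cannot be created by processing; the function f can only lose information about X.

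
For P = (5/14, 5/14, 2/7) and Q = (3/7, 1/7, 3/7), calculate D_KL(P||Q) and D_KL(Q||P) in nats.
D_KL(P||Q) = 0.1463, D_KL(Q||P) = 0.1210

KL divergence is not symmetric: D_KL(P||Q) ≠ D_KL(Q||P) in general.

D_KL(P||Q) = 0.1463 nats
D_KL(Q||P) = 0.1210 nats

No, they are not equal!

This asymmetry is why KL divergence is not a true distance metric.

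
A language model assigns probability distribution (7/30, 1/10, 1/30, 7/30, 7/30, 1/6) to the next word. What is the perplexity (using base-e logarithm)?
5.2644

Perplexity is e^H (or exp(H) for natural log).

First, H = -Σ p log p = 1.6610 nats
Perplexity = e^1.6610 = 5.2644

Interpretation: The model's uncertainty is equivalent to choosing uniformly among 5.3 options.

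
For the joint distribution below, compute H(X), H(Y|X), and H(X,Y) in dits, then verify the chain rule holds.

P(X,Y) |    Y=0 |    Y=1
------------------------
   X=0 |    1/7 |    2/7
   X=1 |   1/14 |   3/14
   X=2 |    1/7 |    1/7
H(X,Y) = 0.7429, H(X) = 0.4686, H(Y|X) = 0.2743 (all in dits)

Chain rule: H(X,Y) = H(X) + H(Y|X)

Left side — joint entropy directly:
H(X,Y) = -Σ p(x,y) log p(x,y) = 0.7429 dits

Right side — compute H(Y|X) from the conditional distributions:
P(X) = (3/7, 2/7, 2/7), so H(X) = 0.4686 dits
H(Y|X) = Σ_x P(X=x) · H(Y|X=x):
  P(Y|X=0) = (1/3, 2/3), H(Y|X=0) = 0.2764, weight P(X=0) = 3/7
  P(Y|X=1) = (1/4, 3/4), H(Y|X=1) = 0.2442, weight P(X=1) = 2/7
  P(Y|X=2) = (1/2, 1/2), H(Y|X=2) = 0.3010, weight P(X=2) = 2/7
H(Y|X) = 0.2743 dits

H(X) + H(Y|X) = 0.4686 + 0.2743 = 0.7429 dits

Both sides equal 0.7429 dits. ✓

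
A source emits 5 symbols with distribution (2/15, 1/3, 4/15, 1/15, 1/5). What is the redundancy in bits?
0.1727 bits

Redundancy measures how far a source is from maximum entropy:
R = H_max - H(X)

Maximum entropy for 5 symbols: H_max = log_2(5) = 2.3219 bits
Actual entropy: H(X) = 2.1493 bits
Redundancy: R = 2.3219 - 2.1493 = 0.1727 bits

This redundancy represents potential for compression: the source could be compressed by 0.1727 bits per symbol.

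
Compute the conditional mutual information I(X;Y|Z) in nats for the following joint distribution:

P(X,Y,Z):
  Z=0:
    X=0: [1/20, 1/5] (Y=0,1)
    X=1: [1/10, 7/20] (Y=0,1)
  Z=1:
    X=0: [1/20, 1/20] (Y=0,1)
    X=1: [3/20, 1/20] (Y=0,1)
0.0094 nats

Conditional mutual information: I(X;Y|Z) = H(X|Z) + H(Y|Z) - H(X,Y|Z)

H(Z) = 0.6109
H(X,Z) = 1.2580 → H(X|Z) = 0.6472
H(Y,Z) = 1.1655 → H(Y|Z) = 0.5547
H(X,Y,Z) = 1.8033 → H(X,Y|Z) = 1.1924

I(X;Y|Z) = 0.6472 + 0.5547 - 1.1924 = 0.0094 nats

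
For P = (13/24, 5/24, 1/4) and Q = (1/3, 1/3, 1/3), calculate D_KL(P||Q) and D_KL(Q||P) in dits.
D_KL(P||Q) = 0.0405, D_KL(Q||P) = 0.0394

KL divergence is not symmetric: D_KL(P||Q) ≠ D_KL(Q||P) in general.

D_KL(P||Q) = 0.0405 dits
D_KL(Q||P) = 0.0394 dits

No, they are not equal!

This asymmetry is why KL divergence is not a true distance metric.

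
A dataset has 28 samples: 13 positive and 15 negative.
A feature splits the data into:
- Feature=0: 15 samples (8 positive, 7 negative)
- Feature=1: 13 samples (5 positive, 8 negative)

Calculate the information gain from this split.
0.0160 bits

Information Gain = H(Y) - H(Y|Feature)

Before split:
P(positive) = 13/28 = 0.4643
H(Y) = 0.9963 bits

After split:
Feature=0: H = 0.9968 bits (weight = 15/28)
Feature=1: H = 0.9612 bits (weight = 13/28)
H(Y|Feature) = (15/28)×0.9968 + (13/28)×0.9612 = 0.9803 bits

Information Gain = 0.9963 - 0.9803 = 0.0160 bits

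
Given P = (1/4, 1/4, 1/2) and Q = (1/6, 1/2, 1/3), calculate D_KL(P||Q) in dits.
0.0568 dits

KL divergence: D_KL(P||Q) = Σ p(x) log(p(x)/q(x))

Computing term by term:
  x=0: 1/4 × log_10[(1/4)/(1/6)] = 1/4 × 0.1761 = 0.0440
  x=1: 1/4 × log_10[(1/4)/(1/2)] = 1/4 × -0.3010 = -0.0753
  x=2: 1/2 × log_10[(1/2)/(1/3)] = 1/2 × 0.1761 = 0.0880

D_KL(P||Q) = 0.0568 dits

Note: KL divergence is always non-negative and equals 0 iff P = Q.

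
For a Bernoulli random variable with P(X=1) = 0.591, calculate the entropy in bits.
0.9760 bits

The binary entropy function is:
H(p) = -p log(p) - (1-p) log(1-p)

H(0.591) = -0.591 × log_2(0.591) - 0.409 × log_2(0.409)
H(0.591) = 0.9760 bits

Note: Binary entropy is maximized at p=0.5 (H=1 bit) and minimized at p=0 or p=1 (H=0).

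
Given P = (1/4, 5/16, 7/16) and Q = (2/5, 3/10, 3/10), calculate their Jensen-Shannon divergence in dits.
0.0066 dits

Jensen-Shannon divergence is:
JSD(P||Q) = 0.5 × D_KL(P||M) + 0.5 × D_KL(Q||M)
where M = 0.5 × (P + Q) is the mixture distribution.

M = 0.5 × (1/4, 5/16, 7/16) + 0.5 × (2/5, 3/10, 3/10) = (13/40, 0.30625, 0.36875)

D_KL(P||M) = 0.0067 dits
D_KL(Q||M) = 0.0065 dits

JSD(P||Q) = 0.5 × 0.0067 + 0.5 × 0.0065 = 0.0066 dits

Unlike KL divergence, JSD is symmetric and bounded: 0 ≤ JSD ≤ log(2).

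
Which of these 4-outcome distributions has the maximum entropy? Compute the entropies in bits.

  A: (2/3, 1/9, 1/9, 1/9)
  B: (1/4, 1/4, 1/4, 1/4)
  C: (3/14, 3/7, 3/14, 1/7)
B

For a discrete distribution over n outcomes, entropy is maximized by the uniform distribution.

Computing entropies:
H(A) = 1.4466 bits
H(B) = 2.0000 bits
H(C) = 1.8774 bits

The uniform distribution (where all probabilities equal 1/4) achieves the maximum entropy of log_2(4) = 2.0000 bits.

Distribution B has the highest entropy.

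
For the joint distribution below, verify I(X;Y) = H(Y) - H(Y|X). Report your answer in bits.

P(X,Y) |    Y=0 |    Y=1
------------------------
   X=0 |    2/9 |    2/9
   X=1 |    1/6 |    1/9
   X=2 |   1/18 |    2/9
I(X;Y) = 0.0764 bits

Mutual information has multiple equivalent forms:
- I(X;Y) = H(X) - H(X|Y)
- I(X;Y) = H(Y) - H(Y|X)
- I(X;Y) = H(X) + H(Y) - H(X,Y)

Computing all quantities:
H(X) = 1.5466, H(Y) = 0.9911, H(X,Y) = 2.4613
H(X|Y) = 1.4702, H(Y|X) = 0.9147

Verification:
H(X) - H(X|Y) = 1.5466 - 1.4702 = 0.0764
H(Y) - H(Y|X) = 0.9911 - 0.9147 = 0.0764
H(X) + H(Y) - H(X,Y) = 1.5466 + 0.9911 - 2.4613 = 0.0764

All forms give I(X;Y) = 0.0764 bits. ✓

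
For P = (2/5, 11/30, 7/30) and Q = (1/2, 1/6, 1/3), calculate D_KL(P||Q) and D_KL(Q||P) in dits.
D_KL(P||Q) = 0.0506, D_KL(Q||P) = 0.0430

KL divergence is not symmetric: D_KL(P||Q) ≠ D_KL(Q||P) in general.

D_KL(P||Q) = 0.0506 dits
D_KL(Q||P) = 0.0430 dits

No, they are not equal!

This asymmetry is why KL divergence is not a true distance metric.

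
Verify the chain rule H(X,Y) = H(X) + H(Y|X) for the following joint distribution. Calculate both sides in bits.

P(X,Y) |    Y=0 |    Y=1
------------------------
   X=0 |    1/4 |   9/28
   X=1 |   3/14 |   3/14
H(X,Y) = 1.9788, H(X) = 0.9852, H(Y|X) = 0.9935 (all in bits)

Chain rule: H(X,Y) = H(X) + H(Y|X)

Left side — joint entropy directly:
H(X,Y) = -Σ p(x,y) log p(x,y) = 1.9788 bits

Right side — compute H(Y|X) from the conditional distributions:
P(X) = (4/7, 3/7), so H(X) = 0.9852 bits
H(Y|X) = Σ_x P(X=x) · H(Y|X=x):
  P(Y|X=0) = (7/16, 9/16), H(Y|X=0) = 0.9887, weight P(X=0) = 4/7
  P(Y|X=1) = (1/2, 1/2), H(Y|X=1) = 1.0000, weight P(X=1) = 3/7
H(Y|X) = 0.9935 bits

H(X) + H(Y|X) = 0.9852 + 0.9935 = 1.9788 bits

Both sides equal 1.9788 bits. ✓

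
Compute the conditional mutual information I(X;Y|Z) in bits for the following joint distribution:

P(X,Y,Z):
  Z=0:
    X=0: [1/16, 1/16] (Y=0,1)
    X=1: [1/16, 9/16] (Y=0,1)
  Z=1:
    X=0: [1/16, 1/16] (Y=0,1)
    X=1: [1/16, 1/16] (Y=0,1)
0.0694 bits

Conditional mutual information: I(X;Y|Z) = H(X|Z) + H(Y|Z) - H(X,Y|Z)

H(Z) = 0.8113
H(X,Z) = 1.5488 → H(X|Z) = 0.7375
H(Y,Z) = 1.5488 → H(Y|Z) = 0.7375
H(X,Y,Z) = 2.2169 → H(X,Y|Z) = 1.4056

I(X;Y|Z) = 0.7375 + 0.7375 - 1.4056 = 0.0694 bits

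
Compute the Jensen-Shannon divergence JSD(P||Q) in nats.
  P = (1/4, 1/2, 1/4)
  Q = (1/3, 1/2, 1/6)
0.0072 nats

Jensen-Shannon divergence is:
JSD(P||Q) = 0.5 × D_KL(P||M) + 0.5 × D_KL(Q||M)
where M = 0.5 × (P + Q) is the mixture distribution.

M = 0.5 × (1/4, 1/2, 1/4) + 0.5 × (1/3, 1/2, 1/6) = (7/24, 1/2, 5/24)

D_KL(P||M) = 0.0070 nats
D_KL(Q||M) = 0.0073 nats

JSD(P||Q) = 0.5 × 0.0070 + 0.5 × 0.0073 = 0.0072 nats

Unlike KL divergence, JSD is symmetric and bounded: 0 ≤ JSD ≤ log(2).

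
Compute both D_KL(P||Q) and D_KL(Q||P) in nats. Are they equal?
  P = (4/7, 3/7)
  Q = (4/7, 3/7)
D_KL(P||Q) = 0.0000, D_KL(Q||P) = 0.0000

KL divergence is not symmetric: D_KL(P||Q) ≠ D_KL(Q||P) in general.

D_KL(P||Q) = 0.0000 nats
D_KL(Q||P) = 0.0000 nats

In this case they happen to be equal (to 4 decimal places).

This asymmetry is why KL divergence is not a true distance metric.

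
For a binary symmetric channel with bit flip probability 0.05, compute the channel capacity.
0.7136 bits

For a binary symmetric channel (BSC) with error probability p:
Capacity C = 1 - H(p) bits per symbol

where H(p) = -p log₂(p) - (1-p) log₂(1-p) is the binary entropy function.

H(0.05) = 0.2864 bits
C = 1 - 0.2864 = 0.7136 bits per symbol

This means we can reliably transmit up to 0.7136 bits of information per channel use.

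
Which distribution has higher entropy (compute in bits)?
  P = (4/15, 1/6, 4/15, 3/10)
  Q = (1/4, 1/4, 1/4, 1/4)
Q

Computing entropies in bits:
H(P) = 1.9689
H(Q) = 2.0000

Distribution Q has higher entropy.

Intuition: The distribution closer to uniform (more spread out) has higher entropy.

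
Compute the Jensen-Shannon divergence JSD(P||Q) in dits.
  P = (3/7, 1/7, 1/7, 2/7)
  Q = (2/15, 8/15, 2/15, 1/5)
0.0455 dits

Jensen-Shannon divergence is:
JSD(P||Q) = 0.5 × D_KL(P||M) + 0.5 × D_KL(Q||M)
where M = 0.5 × (P + Q) is the mixture distribution.

M = 0.5 × (3/7, 1/7, 1/7, 2/7) + 0.5 × (2/15, 8/15, 2/15, 1/5) = (0.280952, 0.338095, 0.138095, 0.242857)

D_KL(P||M) = 0.0474 dits
D_KL(Q||M) = 0.0435 dits

JSD(P||Q) = 0.5 × 0.0474 + 0.5 × 0.0435 = 0.0455 dits

Unlike KL divergence, JSD is symmetric and bounded: 0 ≤ JSD ≤ log(2).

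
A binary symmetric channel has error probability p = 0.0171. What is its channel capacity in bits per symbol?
0.8752 bits

For a binary symmetric channel (BSC) with error probability p:
Capacity C = 1 - H(p) bits per symbol

where H(p) = -p log₂(p) - (1-p) log₂(1-p) is the binary entropy function.

H(0.0171) = 0.1248 bits
C = 1 - 0.1248 = 0.8752 bits per symbol

This means we can reliably transmit up to 0.8752 bits of information per channel use.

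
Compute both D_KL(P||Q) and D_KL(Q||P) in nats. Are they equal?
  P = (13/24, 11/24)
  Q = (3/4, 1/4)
D_KL(P||Q) = 0.1015, D_KL(Q||P) = 0.0925

KL divergence is not symmetric: D_KL(P||Q) ≠ D_KL(Q||P) in general.

D_KL(P||Q) = 0.1015 nats
D_KL(Q||P) = 0.0925 nats

No, they are not equal!

This asymmetry is why KL divergence is not a true distance metric.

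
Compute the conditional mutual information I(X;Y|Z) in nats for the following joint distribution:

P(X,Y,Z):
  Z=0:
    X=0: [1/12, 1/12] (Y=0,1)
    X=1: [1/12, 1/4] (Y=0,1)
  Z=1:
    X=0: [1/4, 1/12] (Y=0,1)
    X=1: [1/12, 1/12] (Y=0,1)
0.0306 nats

Conditional mutual information: I(X;Y|Z) = H(X|Z) + H(Y|Z) - H(X,Y|Z)

H(Z) = 0.6931
H(X,Z) = 1.3297 → H(X|Z) = 0.6365
H(Y,Z) = 1.3297 → H(Y|Z) = 0.6365
H(X,Y,Z) = 1.9356 → H(X,Y|Z) = 1.2425

I(X;Y|Z) = 0.6365 + 0.6365 - 1.2425 = 0.0306 nats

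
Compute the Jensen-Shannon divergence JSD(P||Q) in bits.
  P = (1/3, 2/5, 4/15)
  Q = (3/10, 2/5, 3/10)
0.0013 bits

Jensen-Shannon divergence is:
JSD(P||Q) = 0.5 × D_KL(P||M) + 0.5 × D_KL(Q||M)
where M = 0.5 × (P + Q) is the mixture distribution.

M = 0.5 × (1/3, 2/5, 4/15) + 0.5 × (3/10, 2/5, 3/10) = (0.316667, 2/5, 0.283333)

D_KL(P||M) = 0.0013 bits
D_KL(Q||M) = 0.0013 bits

JSD(P||Q) = 0.5 × 0.0013 + 0.5 × 0.0013 = 0.0013 bits

Unlike KL divergence, JSD is symmetric and bounded: 0 ≤ JSD ≤ log(2).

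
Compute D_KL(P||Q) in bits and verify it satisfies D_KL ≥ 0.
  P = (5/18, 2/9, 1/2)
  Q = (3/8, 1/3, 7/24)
0.1385 bits

KL divergence satisfies the Gibbs inequality: D_KL(P||Q) ≥ 0 for all distributions P, Q.

D_KL(P||Q) = Σ p(x) log(p(x)/q(x))
Term by term:
  x=0: 5/18 × log_2[(5/18)/(3/8)] = -0.1203
  x=1: 2/9 × log_2[(2/9)/(1/3)] = -0.1300
  x=2: 1/2 × log_2[(1/2)/(7/24)] = 0.3888
D_KL(P||Q) = 0.1385 bits

D_KL(P||Q) = 0.1385 ≥ 0 ✓

This non-negativity is a fundamental property: relative entropy cannot be negative because it measures how different Q is from P.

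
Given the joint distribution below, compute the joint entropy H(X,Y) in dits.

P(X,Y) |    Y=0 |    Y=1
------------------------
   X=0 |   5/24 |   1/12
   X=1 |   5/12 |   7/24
0.5464 dits

Joint entropy is H(X,Y) = -Σ_{x,y} p(x,y) log p(x,y).

Summing over all non-zero entries:
H(X,Y) = -[5/24·log_10(5/24) + 1/12·log_10(1/12) + 5/12·log_10(5/12) + 7/24·log_10(7/24)]
H(X,Y) = 0.5464 dits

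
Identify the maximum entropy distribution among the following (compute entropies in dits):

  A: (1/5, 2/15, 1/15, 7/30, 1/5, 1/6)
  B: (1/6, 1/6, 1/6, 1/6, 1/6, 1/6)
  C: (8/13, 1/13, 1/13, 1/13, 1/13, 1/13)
B

For a discrete distribution over n outcomes, entropy is maximized by the uniform distribution.

Computing entropies:
H(A) = 0.7518 dits
H(B) = 0.7782 dits
H(C) = 0.5582 dits

The uniform distribution (where all probabilities equal 1/6) achieves the maximum entropy of log_10(6) = 0.7782 dits.

Distribution B has the highest entropy.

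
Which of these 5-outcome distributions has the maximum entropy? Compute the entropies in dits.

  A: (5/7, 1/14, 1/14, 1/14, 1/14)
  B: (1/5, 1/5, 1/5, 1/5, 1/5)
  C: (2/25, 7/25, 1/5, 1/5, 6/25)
B

For a discrete distribution over n outcomes, entropy is maximized by the uniform distribution.

Computing entropies:
H(A) = 0.4318 dits
H(B) = 0.6990 dits
H(C) = 0.6709 dits

The uniform distribution (where all probabilities equal 1/5) achieves the maximum entropy of log_10(5) = 0.6990 dits.

Distribution B has the highest entropy.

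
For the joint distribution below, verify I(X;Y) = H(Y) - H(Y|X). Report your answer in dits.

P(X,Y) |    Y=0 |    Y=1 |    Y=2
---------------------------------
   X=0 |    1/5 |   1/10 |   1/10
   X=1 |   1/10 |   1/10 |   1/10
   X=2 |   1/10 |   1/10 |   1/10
I(X;Y) = 0.0060 dits

Mutual information has multiple equivalent forms:
- I(X;Y) = H(X) - H(X|Y)
- I(X;Y) = H(Y) - H(Y|X)
- I(X;Y) = H(X) + H(Y) - H(X,Y)

Computing all quantities:
H(X) = 0.4729, H(Y) = 0.4729, H(X,Y) = 0.9398
H(X|Y) = 0.4669, H(Y|X) = 0.4669

Verification:
H(X) - H(X|Y) = 0.4729 - 0.4669 = 0.0060
H(Y) - H(Y|X) = 0.4729 - 0.4669 = 0.0060
H(X) + H(Y) - H(X,Y) = 0.4729 + 0.4729 - 0.9398 = 0.0060

All forms give I(X;Y) = 0.0060 dits. ✓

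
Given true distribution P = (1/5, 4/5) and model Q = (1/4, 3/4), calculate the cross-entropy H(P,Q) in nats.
0.5074 nats

Cross-entropy: H(P,Q) = -Σ p(x) log q(x)

Alternatively: H(P,Q) = H(P) + D_KL(P||Q)
H(P) = 0.5004 nats
D_KL(P||Q) = 0.0070 nats

H(P,Q) = 0.5004 + 0.0070 = 0.5074 nats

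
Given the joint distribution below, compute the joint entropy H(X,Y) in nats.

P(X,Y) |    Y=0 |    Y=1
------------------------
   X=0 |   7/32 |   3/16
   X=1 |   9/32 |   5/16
1.3666 nats

Joint entropy is H(X,Y) = -Σ_{x,y} p(x,y) log p(x,y).

Summing over all non-zero entries:
H(X,Y) = -[7/32·log_e(7/32) + 3/16·log_e(3/16) + 9/32·log_e(9/32) + 5/16·log_e(5/16)]
H(X,Y) = 1.3666 nats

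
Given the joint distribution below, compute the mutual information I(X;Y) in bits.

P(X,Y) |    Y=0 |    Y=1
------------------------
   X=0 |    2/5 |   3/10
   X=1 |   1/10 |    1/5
0.0349 bits

Mutual information: I(X;Y) = H(X) + H(Y) - H(X,Y)

Marginals:
P(X) = (7/10, 3/10), H(X) = 0.8813 bits
P(Y) = (1/2, 1/2), H(Y) = 1.0000 bits

Joint entropy: H(X,Y) = 1.8464 bits

I(X;Y) = 0.8813 + 1.0000 - 1.8464 = 0.0349 bits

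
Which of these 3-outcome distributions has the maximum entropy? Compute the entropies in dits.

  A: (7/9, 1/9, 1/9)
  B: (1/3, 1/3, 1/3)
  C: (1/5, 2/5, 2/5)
B

For a discrete distribution over n outcomes, entropy is maximized by the uniform distribution.

Computing entropies:
H(A) = 0.2969 dits
H(B) = 0.4771 dits
H(C) = 0.4581 dits

The uniform distribution (where all probabilities equal 1/3) achieves the maximum entropy of log_10(3) = 0.4771 dits.

Distribution B has the highest entropy.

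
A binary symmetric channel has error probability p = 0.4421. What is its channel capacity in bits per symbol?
0.0097 bits

For a binary symmetric channel (BSC) with error probability p:
Capacity C = 1 - H(p) bits per symbol

where H(p) = -p log₂(p) - (1-p) log₂(1-p) is the binary entropy function.

H(0.4421) = 0.9903 bits
C = 1 - 0.9903 = 0.0097 bits per symbol

This means we can reliably transmit up to 0.0097 bits of information per channel use.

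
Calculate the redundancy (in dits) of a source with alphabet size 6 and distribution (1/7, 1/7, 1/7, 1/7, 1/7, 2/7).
0.0191 dits

Redundancy measures how far a source is from maximum entropy:
R = H_max - H(X)

Maximum entropy for 6 symbols: H_max = log_10(6) = 0.7782 dits
Actual entropy: H(X) = 0.7591 dits
Redundancy: R = 0.7782 - 0.7591 = 0.0191 dits

This redundancy represents potential for compression: the source could be compressed by 0.0191 dits per symbol.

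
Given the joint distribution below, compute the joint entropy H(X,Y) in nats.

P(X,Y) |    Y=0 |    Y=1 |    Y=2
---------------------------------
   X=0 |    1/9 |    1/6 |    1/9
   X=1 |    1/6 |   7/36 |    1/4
1.7505 nats

Joint entropy is H(X,Y) = -Σ_{x,y} p(x,y) log p(x,y).

Summing over all non-zero entries:
H(X,Y) = -[1/9·log_e(1/9) + 1/6·log_e(1/6) + 1/9·log_e(1/9) + 1/6·log_e(1/6) + 7/36·log_e(7/36) + 1/4·log_e(1/4)]
H(X,Y) = 1.7505 nats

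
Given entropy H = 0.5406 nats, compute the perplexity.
1.7170

Perplexity is e^H (or exp(H) for natural log).

H = 0.5406 nats
Perplexity = e^0.5406 = 1.7170

Interpretation: The model's uncertainty is equivalent to choosing uniformly among 1.7 options.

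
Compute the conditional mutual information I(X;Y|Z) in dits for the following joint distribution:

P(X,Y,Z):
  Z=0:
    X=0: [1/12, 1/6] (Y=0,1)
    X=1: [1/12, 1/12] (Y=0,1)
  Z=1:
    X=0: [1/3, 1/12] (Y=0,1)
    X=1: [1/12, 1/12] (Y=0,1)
0.0133 dits

Conditional mutual information: I(X;Y|Z) = H(X|Z) + H(Y|Z) - H(X,Y|Z)

H(Z) = 0.2950
H(X,Z) = 0.5683 → H(X|Z) = 0.2734
H(Y,Z) = 0.5683 → H(Y|Z) = 0.2734
H(X,Y,Z) = 0.8283 → H(X,Y|Z) = 0.5334

I(X;Y|Z) = 0.2734 + 0.2734 - 0.5334 = 0.0133 dits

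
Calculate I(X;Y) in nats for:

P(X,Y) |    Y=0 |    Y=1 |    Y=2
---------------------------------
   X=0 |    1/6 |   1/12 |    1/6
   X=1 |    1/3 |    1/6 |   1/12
0.0427 nats

Mutual information: I(X;Y) = H(X) + H(Y) - H(X,Y)

Marginals:
P(X) = (5/12, 7/12), H(X) = 0.6792 nats
P(Y) = (1/2, 1/4, 1/4), H(Y) = 1.0397 nats

Joint entropy: H(X,Y) = 1.6762 nats

I(X;Y) = 0.6792 + 1.0397 - 1.6762 = 0.0427 nats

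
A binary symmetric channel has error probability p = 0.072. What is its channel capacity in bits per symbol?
0.6267 bits

For a binary symmetric channel (BSC) with error probability p:
Capacity C = 1 - H(p) bits per symbol

where H(p) = -p log₂(p) - (1-p) log₂(1-p) is the binary entropy function.

H(0.072) = 0.3733 bits
C = 1 - 0.3733 = 0.6267 bits per symbol

This means we can reliably transmit up to 0.6267 bits of information per channel use.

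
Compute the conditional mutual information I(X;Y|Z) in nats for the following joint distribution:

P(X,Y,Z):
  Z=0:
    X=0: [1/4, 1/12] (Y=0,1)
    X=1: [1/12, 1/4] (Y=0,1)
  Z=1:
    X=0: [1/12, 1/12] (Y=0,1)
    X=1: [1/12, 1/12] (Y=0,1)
0.0872 nats

Conditional mutual information: I(X;Y|Z) = H(X|Z) + H(Y|Z) - H(X,Y|Z)

H(Z) = 0.6365
H(X,Z) = 1.3297 → H(X|Z) = 0.6931
H(Y,Z) = 1.3297 → H(Y|Z) = 0.6931
H(X,Y,Z) = 1.9356 → H(X,Y|Z) = 1.2991

I(X;Y|Z) = 0.6931 + 0.6931 - 1.2991 = 0.0872 nats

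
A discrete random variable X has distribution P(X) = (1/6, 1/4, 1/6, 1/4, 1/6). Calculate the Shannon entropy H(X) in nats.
1.5890 nats

Shannon entropy is H(X) = -Σ p(x) log p(x).

For P = (1/6, 1/4, 1/6, 1/4, 1/6):
H = -1/6 × log_e(1/6) -1/4 × log_e(1/4) -1/6 × log_e(1/6) -1/4 × log_e(1/4) -1/6 × log_e(1/6)
H = 1.5890 nats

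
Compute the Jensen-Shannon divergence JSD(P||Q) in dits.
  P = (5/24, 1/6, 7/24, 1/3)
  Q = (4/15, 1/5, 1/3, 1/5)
0.0051 dits

Jensen-Shannon divergence is:
JSD(P||Q) = 0.5 × D_KL(P||M) + 0.5 × D_KL(Q||M)
where M = 0.5 × (P + Q) is the mixture distribution.

M = 0.5 × (5/24, 1/6, 7/24, 1/3) + 0.5 × (4/15, 1/5, 1/3, 1/5) = (0.2375, 0.183333, 5/16, 4/15)

D_KL(P||M) = 0.0048 dits
D_KL(Q||M) = 0.0053 dits

JSD(P||Q) = 0.5 × 0.0048 + 0.5 × 0.0053 = 0.0051 dits

Unlike KL divergence, JSD is symmetric and bounded: 0 ≤ JSD ≤ log(2).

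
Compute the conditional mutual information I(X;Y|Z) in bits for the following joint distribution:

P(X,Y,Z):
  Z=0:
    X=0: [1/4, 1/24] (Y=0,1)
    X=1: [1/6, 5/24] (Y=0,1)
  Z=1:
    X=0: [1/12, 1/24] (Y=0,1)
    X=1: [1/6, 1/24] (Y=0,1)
0.0973 bits

Conditional mutual information: I(X;Y|Z) = H(X|Z) + H(Y|Z) - H(X,Y|Z)

H(Z) = 0.9183
H(X,Z) = 1.8956 → H(X|Z) = 0.9773
H(Y,Z) = 1.8250 → H(Y|Z) = 0.9067
H(X,Y,Z) = 2.7050 → H(X,Y|Z) = 1.7867

I(X;Y|Z) = 0.9773 + 0.9067 - 1.7867 = 0.0973 bits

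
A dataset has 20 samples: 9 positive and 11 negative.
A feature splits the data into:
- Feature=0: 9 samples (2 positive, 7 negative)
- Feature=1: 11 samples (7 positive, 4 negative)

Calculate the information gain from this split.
0.1288 bits

Information Gain = H(Y) - H(Y|Feature)

Before split:
P(positive) = 9/20 = 0.4500
H(Y) = 0.9928 bits

After split:
Feature=0: H = 0.7642 bits (weight = 9/20)
Feature=1: H = 0.9457 bits (weight = 11/20)
H(Y|Feature) = (9/20)×0.7642 + (11/20)×0.9457 = 0.8640 bits

Information Gain = 0.9928 - 0.8640 = 0.1288 bits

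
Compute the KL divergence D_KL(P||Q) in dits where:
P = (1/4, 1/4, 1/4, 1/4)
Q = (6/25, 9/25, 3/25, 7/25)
0.0322 dits

KL divergence: D_KL(P||Q) = Σ p(x) log(p(x)/q(x))

Computing term by term:
  x=0: 1/4 × log_10[(1/4)/(6/25)] = 1/4 × 0.0177 = 0.0044
  x=1: 1/4 × log_10[(1/4)/(9/25)] = 1/4 × -0.1584 = -0.0396
  x=2: 1/4 × log_10[(1/4)/(3/25)] = 1/4 × 0.3188 = 0.0797
  x=3: 1/4 × log_10[(1/4)/(7/25)] = 1/4 × -0.0492 = -0.0123

D_KL(P||Q) = 0.0322 dits

Note: KL divergence is always non-negative and equals 0 iff P = Q.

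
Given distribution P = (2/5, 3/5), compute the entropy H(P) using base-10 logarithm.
0.2923 dits

Shannon entropy is H(X) = -Σ p(x) log p(x).

For P = (2/5, 3/5):
H = -2/5 × log_10(2/5) -3/5 × log_10(3/5)
H = 0.2923 dits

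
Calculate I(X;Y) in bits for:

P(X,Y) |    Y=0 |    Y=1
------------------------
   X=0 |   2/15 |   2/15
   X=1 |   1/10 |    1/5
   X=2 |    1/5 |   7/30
0.0135 bits

Mutual information: I(X;Y) = H(X) + H(Y) - H(X,Y)

Marginals:
P(X) = (4/15, 3/10, 13/30), H(X) = 1.5524 bits
P(Y) = (13/30, 17/30), H(Y) = 0.9871 bits

Joint entropy: H(X,Y) = 2.5260 bits

I(X;Y) = 1.5524 + 0.9871 - 2.5260 = 0.0135 bits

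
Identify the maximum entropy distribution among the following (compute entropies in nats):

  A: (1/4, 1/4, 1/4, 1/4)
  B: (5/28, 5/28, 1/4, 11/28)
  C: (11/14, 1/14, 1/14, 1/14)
A

For a discrete distribution over n outcomes, entropy is maximized by the uniform distribution.

Computing entropies:
H(A) = 1.3863 nats
H(B) = 1.3289 nats
H(C) = 0.7550 nats

The uniform distribution (where all probabilities equal 1/4) achieves the maximum entropy of log_e(4) = 1.3863 nats.

Distribution A has the highest entropy.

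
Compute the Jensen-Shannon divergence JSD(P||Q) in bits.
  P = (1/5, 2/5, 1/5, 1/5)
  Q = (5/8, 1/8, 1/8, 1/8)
0.1501 bits

Jensen-Shannon divergence is:
JSD(P||Q) = 0.5 × D_KL(P||M) + 0.5 × D_KL(Q||M)
where M = 0.5 × (P + Q) is the mixture distribution.

M = 0.5 × (1/5, 2/5, 1/5, 1/5) + 0.5 × (5/8, 1/8, 1/8, 1/8) = (0.4125, 0.2625, 0.1625, 0.1625)

D_KL(P||M) = 0.1540 bits
D_KL(Q||M) = 0.1462 bits

JSD(P||Q) = 0.5 × 0.1540 + 0.5 × 0.1462 = 0.1501 bits

Unlike KL divergence, JSD is symmetric and bounded: 0 ≤ JSD ≤ log(2).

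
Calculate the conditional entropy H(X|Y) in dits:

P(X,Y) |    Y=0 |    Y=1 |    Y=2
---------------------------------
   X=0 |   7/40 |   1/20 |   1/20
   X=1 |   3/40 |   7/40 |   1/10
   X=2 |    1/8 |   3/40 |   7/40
0.4339 dits

Using the chain rule: H(X|Y) = H(X,Y) - H(Y)

First, compute H(X,Y) = 0.9091 dits

Marginal P(Y) = (3/8, 3/10, 13/40)
H(Y) = 0.4752 dits

H(X|Y) = H(X,Y) - H(Y) = 0.9091 - 0.4752 = 0.4339 dits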